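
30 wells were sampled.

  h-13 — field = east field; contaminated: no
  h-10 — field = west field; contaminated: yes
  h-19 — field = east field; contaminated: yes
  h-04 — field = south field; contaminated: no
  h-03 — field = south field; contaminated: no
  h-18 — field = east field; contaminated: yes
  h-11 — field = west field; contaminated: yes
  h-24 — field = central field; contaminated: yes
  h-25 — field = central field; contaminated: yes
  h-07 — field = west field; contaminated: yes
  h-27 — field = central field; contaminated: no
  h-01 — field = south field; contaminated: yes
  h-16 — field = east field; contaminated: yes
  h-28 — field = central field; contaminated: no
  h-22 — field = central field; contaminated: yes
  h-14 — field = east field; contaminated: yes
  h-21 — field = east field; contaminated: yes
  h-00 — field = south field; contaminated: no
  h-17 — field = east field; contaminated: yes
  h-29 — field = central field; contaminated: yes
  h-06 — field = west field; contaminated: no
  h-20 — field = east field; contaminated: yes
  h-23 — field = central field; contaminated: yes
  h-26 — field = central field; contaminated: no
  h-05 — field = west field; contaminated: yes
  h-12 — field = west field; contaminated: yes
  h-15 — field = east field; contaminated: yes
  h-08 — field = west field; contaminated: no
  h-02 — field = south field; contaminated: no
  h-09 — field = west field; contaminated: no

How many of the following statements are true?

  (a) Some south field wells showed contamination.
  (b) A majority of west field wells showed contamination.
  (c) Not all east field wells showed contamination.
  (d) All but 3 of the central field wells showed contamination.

4

(a) south field: |A| = 5, |A ∩ B| = 1; needs A ∩ B ≠ ∅ (|A ∩ B| ≥ 1) — true.
(b) west field: |A| = 8, |A ∩ B| = 5; needs |A ∩ B| > |A ∖ B| — true.
(c) east field: |A| = 9, |A ∩ B| = 8; needs A ⊄ B (|A ∖ B| ≥ 1) — true.
(d) central field: |A| = 8, |A ∩ B| = 5; needs |A ∖ B| = 3 — true.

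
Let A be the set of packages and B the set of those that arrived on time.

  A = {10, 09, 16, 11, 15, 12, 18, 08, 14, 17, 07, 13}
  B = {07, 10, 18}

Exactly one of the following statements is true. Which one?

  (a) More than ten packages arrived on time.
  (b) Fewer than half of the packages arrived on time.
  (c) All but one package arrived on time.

|A| = 12, |A ∩ B| = 3, |A ∖ B| = 9.
(a) requires |A ∩ B| > 10: false.
(b) requires |A ∩ B| < |A ∖ B|: true.
(c) requires |A ∖ B| = 1: false.

(b)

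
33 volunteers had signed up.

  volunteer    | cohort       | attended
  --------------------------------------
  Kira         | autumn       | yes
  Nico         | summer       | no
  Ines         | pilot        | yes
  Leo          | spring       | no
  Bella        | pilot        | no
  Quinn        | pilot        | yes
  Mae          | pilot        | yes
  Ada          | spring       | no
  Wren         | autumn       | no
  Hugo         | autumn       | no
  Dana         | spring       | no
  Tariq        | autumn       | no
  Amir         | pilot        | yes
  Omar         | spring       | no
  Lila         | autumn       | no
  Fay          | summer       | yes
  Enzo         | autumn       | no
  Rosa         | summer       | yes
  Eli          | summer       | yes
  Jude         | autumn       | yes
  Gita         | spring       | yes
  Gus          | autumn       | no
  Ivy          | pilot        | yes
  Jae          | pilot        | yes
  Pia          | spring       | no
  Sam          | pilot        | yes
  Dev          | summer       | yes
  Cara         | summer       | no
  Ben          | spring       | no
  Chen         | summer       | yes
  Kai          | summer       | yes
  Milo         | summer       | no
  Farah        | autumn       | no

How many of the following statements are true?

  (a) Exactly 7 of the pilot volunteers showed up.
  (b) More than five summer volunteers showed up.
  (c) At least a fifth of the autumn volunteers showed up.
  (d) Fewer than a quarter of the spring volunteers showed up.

(a) pilot: |A| = 8, |A ∩ B| = 7; needs |A ∩ B| = 7 — true.
(b) summer: |A| = 9, |A ∩ B| = 6; needs |A ∩ B| > 5 — true.
(c) autumn: |A| = 9, |A ∩ B| = 2; needs |A ∩ B| / |A| ≥ 1/5 — true.
(d) spring: |A| = 7, |A ∩ B| = 1; needs |A ∩ B| / |A| < 1/4 — true.

4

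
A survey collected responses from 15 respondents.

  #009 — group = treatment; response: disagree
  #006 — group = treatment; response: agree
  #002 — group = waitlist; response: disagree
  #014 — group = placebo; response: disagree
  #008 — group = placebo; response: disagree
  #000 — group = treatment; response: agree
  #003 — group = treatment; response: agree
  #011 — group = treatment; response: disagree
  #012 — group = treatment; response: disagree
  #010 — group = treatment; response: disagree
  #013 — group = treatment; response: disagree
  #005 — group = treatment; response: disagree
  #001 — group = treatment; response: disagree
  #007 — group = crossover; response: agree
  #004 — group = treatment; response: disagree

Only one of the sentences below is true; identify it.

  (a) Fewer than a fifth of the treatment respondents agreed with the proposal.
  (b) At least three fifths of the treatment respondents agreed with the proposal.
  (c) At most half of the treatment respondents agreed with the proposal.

(c)

|A| = 11, |A ∩ B| = 3, |A ∖ B| = 8.
(a) requires |A ∩ B| / |A| < 1/5: false.
(b) requires |A ∩ B| / |A| ≥ 3/5: false.
(c) requires |A ∩ B| ≤ |A ∖ B|: true.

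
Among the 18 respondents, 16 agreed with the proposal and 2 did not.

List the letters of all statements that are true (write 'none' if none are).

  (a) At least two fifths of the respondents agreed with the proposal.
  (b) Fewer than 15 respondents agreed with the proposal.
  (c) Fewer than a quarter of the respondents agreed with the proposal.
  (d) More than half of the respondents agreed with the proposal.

(a), (d)

|A| = 18, |A ∩ B| = 16, |A ∖ B| = 2.
(a) |A ∩ B| / |A| ≥ 2/5: holds.
(b) |A ∩ B| < 15: fails.
(c) |A ∩ B| / |A| < 1/4: fails.
(d) |A ∩ B| > |A ∖ B|: holds.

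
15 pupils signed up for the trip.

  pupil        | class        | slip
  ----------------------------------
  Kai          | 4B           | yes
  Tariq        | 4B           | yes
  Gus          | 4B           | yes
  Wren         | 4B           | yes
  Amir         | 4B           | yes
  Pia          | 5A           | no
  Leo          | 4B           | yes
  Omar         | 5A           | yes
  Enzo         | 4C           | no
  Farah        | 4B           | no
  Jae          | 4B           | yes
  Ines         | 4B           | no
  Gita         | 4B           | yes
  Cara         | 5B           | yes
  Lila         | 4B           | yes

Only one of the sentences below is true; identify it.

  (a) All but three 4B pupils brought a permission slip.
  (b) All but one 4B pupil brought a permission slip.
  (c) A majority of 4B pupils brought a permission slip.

|A| = 11, |A ∩ B| = 9, |A ∖ B| = 2.
(a) requires |A ∖ B| = 3: false.
(b) requires |A ∖ B| = 1: false.
(c) requires |A ∩ B| > |A ∖ B|: true.

(c)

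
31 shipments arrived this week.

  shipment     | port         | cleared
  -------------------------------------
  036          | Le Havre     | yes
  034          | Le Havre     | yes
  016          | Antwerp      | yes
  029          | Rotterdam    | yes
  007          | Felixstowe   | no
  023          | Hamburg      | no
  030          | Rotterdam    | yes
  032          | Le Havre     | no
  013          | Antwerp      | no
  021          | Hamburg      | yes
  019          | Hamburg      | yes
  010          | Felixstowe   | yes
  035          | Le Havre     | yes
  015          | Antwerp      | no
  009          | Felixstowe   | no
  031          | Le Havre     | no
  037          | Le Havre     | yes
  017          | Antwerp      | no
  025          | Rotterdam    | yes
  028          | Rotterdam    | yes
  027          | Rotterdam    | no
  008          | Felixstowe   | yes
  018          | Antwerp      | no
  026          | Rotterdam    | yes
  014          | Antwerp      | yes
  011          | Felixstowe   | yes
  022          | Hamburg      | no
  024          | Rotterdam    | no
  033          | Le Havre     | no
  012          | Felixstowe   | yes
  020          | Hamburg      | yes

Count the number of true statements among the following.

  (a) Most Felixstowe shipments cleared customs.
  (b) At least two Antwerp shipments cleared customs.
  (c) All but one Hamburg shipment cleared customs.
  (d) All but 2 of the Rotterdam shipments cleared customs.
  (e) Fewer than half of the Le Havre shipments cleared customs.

(a) Felixstowe: |A| = 6, |A ∩ B| = 4; needs |A ∩ B| > |A ∖ B| — true.
(b) Antwerp: |A| = 6, |A ∩ B| = 2; needs |A ∩ B| ≥ 2 — true.
(c) Hamburg: |A| = 5, |A ∩ B| = 3; needs |A ∖ B| = 1 — false.
(d) Rotterdam: |A| = 7, |A ∩ B| = 5; needs |A ∖ B| = 2 — true.
(e) Le Havre: |A| = 7, |A ∩ B| = 4; needs |A ∩ B| < |A ∖ B| — false.

3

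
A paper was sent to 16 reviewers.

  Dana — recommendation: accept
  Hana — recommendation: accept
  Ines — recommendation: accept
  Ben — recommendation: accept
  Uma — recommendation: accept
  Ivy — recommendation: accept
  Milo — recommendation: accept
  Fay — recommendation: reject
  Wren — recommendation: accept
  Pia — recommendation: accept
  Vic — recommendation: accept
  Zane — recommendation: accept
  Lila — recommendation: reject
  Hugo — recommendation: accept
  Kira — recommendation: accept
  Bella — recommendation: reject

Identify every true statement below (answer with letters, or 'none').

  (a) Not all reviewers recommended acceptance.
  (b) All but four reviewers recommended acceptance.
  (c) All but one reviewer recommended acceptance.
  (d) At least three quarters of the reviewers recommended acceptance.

(a), (d)

|A| = 16, |A ∩ B| = 13, |A ∖ B| = 3.
(a) A ⊄ B (|A ∖ B| ≥ 1): holds.
(b) |A ∖ B| = 4: fails.
(c) |A ∖ B| = 1: fails.
(d) |A ∩ B| / |A| ≥ 3/4: holds.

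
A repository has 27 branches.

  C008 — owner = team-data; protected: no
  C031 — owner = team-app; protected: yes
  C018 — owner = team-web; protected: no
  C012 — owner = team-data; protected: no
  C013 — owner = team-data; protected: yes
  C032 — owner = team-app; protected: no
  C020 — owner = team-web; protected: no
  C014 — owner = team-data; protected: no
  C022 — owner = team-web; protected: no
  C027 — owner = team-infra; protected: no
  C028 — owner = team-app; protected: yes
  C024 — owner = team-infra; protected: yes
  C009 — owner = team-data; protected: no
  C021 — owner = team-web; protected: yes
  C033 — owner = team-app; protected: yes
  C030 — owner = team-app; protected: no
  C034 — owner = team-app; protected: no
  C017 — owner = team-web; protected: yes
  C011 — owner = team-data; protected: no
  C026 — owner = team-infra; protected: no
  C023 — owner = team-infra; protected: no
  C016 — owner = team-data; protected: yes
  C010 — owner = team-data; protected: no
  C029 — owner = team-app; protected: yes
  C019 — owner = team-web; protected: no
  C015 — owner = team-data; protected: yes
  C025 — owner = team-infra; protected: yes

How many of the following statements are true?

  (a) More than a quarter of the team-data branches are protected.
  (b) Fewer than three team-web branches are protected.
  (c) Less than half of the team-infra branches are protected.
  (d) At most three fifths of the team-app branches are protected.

4

(a) team-data: |A| = 9, |A ∩ B| = 3; needs |A ∩ B| / |A| > 1/4 — true.
(b) team-web: |A| = 6, |A ∩ B| = 2; needs |A ∩ B| < 3 — true.
(c) team-infra: |A| = 5, |A ∩ B| = 2; needs |A ∩ B| < |A ∖ B| — true.
(d) team-app: |A| = 7, |A ∩ B| = 4; needs |A ∩ B| / |A| ≤ 3/5 — true.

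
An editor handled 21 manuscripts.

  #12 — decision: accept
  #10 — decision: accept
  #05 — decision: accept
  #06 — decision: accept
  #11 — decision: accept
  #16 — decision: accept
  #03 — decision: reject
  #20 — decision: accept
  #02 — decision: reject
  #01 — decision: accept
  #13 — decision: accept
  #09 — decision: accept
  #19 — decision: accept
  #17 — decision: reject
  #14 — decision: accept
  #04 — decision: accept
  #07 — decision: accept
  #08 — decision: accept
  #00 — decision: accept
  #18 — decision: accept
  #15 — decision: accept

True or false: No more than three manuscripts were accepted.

The determiner here denotes the relation: |A ∩ B| ≤ 3.
|A| = 21, |A ∩ B| = 18, |A ∖ B| = 3.
|A ∩ B| = 18, so the statement is false.

False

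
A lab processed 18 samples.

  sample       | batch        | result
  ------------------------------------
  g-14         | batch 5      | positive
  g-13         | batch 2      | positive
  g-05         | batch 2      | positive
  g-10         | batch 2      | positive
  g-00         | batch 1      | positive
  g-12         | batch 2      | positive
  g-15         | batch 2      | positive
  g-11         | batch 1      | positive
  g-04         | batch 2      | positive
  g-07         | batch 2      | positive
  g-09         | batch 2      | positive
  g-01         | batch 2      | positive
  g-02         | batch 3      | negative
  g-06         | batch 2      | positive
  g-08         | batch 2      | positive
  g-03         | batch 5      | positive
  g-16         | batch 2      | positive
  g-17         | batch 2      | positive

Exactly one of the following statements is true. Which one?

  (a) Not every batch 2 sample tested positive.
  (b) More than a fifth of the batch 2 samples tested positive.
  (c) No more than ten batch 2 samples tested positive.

(b)

|A| = 13, |A ∩ B| = 13, |A ∖ B| = 0.
(a) requires A ⊄ B (|A ∖ B| ≥ 1): false.
(b) requires |A ∩ B| / |A| > 1/5: true.
(c) requires |A ∩ B| ≤ 10: false.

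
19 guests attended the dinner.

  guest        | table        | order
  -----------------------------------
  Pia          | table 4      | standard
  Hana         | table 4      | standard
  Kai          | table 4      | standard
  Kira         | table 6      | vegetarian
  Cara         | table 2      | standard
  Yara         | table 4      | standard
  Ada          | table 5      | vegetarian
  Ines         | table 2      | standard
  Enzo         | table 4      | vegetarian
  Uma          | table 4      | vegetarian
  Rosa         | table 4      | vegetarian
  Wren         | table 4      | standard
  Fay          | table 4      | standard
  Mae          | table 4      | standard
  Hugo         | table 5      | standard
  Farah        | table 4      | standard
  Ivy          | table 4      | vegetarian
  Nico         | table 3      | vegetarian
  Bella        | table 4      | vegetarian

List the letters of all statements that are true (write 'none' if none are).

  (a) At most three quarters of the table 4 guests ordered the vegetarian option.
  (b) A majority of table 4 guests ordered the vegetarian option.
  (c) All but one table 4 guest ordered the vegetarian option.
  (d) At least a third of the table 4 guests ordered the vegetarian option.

(a), (d)

|A| = 13, |A ∩ B| = 5, |A ∖ B| = 8.
(a) |A ∩ B| / |A| ≤ 3/4: holds.
(b) |A ∩ B| > |A ∖ B|: fails.
(c) |A ∖ B| = 1: fails.
(d) |A ∩ B| / |A| ≥ 1/3: holds.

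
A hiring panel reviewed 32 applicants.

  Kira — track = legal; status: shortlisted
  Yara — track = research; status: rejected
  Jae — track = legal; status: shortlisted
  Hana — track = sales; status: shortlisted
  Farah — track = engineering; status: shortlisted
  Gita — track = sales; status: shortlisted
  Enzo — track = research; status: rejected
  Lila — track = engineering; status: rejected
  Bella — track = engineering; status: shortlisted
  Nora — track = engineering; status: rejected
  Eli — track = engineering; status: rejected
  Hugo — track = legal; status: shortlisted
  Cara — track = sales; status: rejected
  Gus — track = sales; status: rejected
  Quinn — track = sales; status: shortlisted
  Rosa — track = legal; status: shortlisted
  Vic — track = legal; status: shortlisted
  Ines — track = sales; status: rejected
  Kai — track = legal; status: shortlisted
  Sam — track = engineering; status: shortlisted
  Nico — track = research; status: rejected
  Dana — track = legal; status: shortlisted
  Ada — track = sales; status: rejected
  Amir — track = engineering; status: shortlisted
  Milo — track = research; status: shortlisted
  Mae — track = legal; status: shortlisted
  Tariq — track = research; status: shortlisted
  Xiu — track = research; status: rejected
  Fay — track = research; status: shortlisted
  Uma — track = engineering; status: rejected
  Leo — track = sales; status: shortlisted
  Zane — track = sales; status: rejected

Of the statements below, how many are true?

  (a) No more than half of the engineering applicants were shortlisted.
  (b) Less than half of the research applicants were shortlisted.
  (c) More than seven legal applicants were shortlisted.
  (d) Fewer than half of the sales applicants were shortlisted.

4

(a) engineering: |A| = 8, |A ∩ B| = 4; needs |A ∩ B| ≤ |A ∖ B| — true.
(b) research: |A| = 7, |A ∩ B| = 3; needs |A ∩ B| < |A ∖ B| — true.
(c) legal: |A| = 8, |A ∩ B| = 8; needs |A ∩ B| > 7 — true.
(d) sales: |A| = 9, |A ∩ B| = 4; needs |A ∩ B| < |A ∖ B| — true.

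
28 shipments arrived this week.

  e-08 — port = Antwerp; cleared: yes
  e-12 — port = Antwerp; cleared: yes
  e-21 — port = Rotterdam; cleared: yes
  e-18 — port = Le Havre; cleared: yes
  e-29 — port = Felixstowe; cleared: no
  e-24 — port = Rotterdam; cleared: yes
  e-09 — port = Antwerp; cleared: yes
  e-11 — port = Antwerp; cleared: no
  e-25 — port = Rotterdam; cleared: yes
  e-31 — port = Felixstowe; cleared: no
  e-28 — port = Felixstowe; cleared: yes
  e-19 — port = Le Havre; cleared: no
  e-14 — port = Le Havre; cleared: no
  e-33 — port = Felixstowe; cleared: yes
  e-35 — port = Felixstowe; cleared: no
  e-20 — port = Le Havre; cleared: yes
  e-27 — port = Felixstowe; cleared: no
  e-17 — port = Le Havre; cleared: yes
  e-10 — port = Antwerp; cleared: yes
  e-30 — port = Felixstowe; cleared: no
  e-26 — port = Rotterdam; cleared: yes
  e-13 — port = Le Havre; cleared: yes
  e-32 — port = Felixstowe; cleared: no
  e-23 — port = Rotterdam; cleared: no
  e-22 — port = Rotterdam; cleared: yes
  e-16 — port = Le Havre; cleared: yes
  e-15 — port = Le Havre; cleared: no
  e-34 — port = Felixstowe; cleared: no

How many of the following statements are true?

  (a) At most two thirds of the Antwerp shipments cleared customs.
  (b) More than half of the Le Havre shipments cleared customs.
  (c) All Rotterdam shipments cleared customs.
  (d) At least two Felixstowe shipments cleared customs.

(a) Antwerp: |A| = 5, |A ∩ B| = 4; needs |A ∩ B| / |A| ≤ 2/3 — false.
(b) Le Havre: |A| = 8, |A ∩ B| = 5; needs |A ∩ B| > |A ∖ B| — true.
(c) Rotterdam: |A| = 6, |A ∩ B| = 5; needs A ⊆ B, i.e. every element of A is in B (|A ∖ B| = 0) — false.
(d) Felixstowe: |A| = 9, |A ∩ B| = 2; needs |A ∩ B| ≥ 2 — true.

2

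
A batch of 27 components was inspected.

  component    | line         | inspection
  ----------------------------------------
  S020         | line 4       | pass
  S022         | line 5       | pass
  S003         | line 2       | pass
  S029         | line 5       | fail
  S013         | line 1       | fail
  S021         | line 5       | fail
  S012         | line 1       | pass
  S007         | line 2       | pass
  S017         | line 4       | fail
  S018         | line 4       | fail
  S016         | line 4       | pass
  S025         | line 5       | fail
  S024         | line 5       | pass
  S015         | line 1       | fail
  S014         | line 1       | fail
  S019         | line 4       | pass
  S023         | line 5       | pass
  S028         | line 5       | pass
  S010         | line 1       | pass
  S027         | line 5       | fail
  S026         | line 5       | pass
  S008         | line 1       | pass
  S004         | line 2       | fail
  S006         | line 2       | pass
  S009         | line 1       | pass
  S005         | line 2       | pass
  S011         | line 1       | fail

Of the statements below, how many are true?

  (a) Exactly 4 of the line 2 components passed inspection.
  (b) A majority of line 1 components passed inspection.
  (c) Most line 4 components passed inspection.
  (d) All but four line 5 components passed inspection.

(a) line 2: |A| = 5, |A ∩ B| = 4; needs |A ∩ B| = 4 — true.
(b) line 1: |A| = 8, |A ∩ B| = 4; needs |A ∩ B| > |A ∖ B| — false.
(c) line 4: |A| = 5, |A ∩ B| = 3; needs |A ∩ B| > |A ∖ B| — true.
(d) line 5: |A| = 9, |A ∩ B| = 5; needs |A ∖ B| = 4 — true.

3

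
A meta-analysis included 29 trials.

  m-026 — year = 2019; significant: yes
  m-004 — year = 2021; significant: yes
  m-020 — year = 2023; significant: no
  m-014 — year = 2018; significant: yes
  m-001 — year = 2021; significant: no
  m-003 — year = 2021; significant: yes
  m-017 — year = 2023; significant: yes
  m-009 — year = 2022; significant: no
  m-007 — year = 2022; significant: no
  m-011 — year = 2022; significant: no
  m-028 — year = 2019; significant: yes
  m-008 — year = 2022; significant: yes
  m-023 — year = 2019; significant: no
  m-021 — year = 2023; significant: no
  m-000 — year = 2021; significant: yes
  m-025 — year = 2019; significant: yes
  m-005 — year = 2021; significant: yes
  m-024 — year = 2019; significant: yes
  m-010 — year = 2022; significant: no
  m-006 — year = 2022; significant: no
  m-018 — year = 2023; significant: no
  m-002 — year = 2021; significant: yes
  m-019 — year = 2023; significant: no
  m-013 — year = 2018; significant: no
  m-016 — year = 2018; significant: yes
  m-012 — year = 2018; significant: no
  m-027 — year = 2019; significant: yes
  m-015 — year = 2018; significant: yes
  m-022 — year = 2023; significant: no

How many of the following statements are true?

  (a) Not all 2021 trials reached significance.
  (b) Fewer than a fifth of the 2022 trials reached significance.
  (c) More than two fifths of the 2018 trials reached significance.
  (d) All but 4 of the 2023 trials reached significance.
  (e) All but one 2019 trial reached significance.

4

(a) 2021: |A| = 6, |A ∩ B| = 5; needs A ⊄ B (|A ∖ B| ≥ 1) — true.
(b) 2022: |A| = 6, |A ∩ B| = 1; needs |A ∩ B| / |A| < 1/5 — true.
(c) 2018: |A| = 5, |A ∩ B| = 3; needs |A ∩ B| / |A| > 2/5 — true.
(d) 2023: |A| = 6, |A ∩ B| = 1; needs |A ∖ B| = 4 — false.
(e) 2019: |A| = 6, |A ∩ B| = 5; needs |A ∖ B| = 1 — true.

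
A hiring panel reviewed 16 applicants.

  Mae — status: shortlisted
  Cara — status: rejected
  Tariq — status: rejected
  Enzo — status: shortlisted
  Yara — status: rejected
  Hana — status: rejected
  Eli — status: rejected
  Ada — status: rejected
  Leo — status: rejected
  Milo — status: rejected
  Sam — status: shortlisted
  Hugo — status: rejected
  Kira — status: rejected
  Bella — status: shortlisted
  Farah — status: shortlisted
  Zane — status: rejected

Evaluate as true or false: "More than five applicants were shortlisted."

The determiner here denotes the relation: |A ∩ B| > 5.
|A| = 16, |A ∩ B| = 5, |A ∖ B| = 11.
|A ∩ B| = 5, so the statement is false.

False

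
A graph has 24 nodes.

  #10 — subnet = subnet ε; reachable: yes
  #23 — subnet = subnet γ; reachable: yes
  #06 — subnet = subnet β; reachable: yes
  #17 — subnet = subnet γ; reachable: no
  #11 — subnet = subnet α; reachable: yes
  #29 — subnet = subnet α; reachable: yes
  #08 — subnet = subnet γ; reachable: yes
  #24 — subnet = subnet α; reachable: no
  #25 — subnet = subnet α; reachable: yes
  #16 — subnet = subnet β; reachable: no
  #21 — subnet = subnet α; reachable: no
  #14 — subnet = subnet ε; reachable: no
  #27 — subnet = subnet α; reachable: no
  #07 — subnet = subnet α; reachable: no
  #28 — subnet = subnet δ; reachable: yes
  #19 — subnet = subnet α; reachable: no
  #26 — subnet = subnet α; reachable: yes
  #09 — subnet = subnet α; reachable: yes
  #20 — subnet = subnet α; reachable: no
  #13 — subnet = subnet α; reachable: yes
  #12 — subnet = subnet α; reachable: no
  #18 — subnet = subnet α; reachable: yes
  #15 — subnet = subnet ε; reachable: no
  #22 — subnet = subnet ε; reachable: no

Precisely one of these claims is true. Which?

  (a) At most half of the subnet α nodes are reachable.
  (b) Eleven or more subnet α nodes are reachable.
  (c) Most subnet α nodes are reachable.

|A| = 14, |A ∩ B| = 7, |A ∖ B| = 7.
(a) requires |A ∩ B| ≤ |A ∖ B|: true.
(b) requires |A ∩ B| ≥ 11: false.
(c) requires |A ∩ B| > |A ∖ B|: false.

(a)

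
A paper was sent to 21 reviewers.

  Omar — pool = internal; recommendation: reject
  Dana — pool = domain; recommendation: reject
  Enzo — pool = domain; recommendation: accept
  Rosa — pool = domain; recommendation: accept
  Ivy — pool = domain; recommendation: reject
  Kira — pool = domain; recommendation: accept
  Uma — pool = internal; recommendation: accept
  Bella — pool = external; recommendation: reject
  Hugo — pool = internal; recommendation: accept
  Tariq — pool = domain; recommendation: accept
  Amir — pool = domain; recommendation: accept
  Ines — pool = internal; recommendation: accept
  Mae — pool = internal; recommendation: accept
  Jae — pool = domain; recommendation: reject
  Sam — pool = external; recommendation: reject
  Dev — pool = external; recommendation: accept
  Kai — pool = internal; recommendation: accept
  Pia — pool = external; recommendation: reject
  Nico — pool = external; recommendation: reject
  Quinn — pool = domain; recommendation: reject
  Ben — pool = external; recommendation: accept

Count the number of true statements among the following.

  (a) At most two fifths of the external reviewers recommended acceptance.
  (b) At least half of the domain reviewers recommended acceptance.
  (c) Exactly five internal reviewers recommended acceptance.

3

(a) external: |A| = 6, |A ∩ B| = 2; needs |A ∩ B| / |A| ≤ 2/5 — true.
(b) domain: |A| = 9, |A ∩ B| = 5; needs |A ∩ B| ≥ |A ∖ B| — true.
(c) internal: |A| = 6, |A ∩ B| = 5; needs |A ∩ B| = 5 — true.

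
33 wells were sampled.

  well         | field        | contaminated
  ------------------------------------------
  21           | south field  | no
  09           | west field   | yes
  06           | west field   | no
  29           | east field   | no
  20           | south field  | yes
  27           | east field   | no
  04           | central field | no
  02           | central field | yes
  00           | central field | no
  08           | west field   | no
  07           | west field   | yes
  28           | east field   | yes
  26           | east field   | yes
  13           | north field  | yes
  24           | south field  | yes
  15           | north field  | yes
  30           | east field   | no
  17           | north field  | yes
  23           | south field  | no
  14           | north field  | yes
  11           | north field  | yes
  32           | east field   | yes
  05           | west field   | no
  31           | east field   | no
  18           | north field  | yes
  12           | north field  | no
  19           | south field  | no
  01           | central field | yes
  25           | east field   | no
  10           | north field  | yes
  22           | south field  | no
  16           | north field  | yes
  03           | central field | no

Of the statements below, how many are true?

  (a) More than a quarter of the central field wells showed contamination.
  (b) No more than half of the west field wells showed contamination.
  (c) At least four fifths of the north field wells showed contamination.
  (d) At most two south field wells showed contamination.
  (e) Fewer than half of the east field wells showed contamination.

(a) central field: |A| = 5, |A ∩ B| = 2; needs |A ∩ B| / |A| > 1/4 — true.
(b) west field: |A| = 5, |A ∩ B| = 2; needs |A ∩ B| ≤ |A ∖ B| — true.
(c) north field: |A| = 9, |A ∩ B| = 8; needs |A ∩ B| / |A| ≥ 4/5 — true.
(d) south field: |A| = 6, |A ∩ B| = 2; needs |A ∩ B| ≤ 2 — true.
(e) east field: |A| = 8, |A ∩ B| = 3; needs |A ∩ B| < |A ∖ B| — true.

5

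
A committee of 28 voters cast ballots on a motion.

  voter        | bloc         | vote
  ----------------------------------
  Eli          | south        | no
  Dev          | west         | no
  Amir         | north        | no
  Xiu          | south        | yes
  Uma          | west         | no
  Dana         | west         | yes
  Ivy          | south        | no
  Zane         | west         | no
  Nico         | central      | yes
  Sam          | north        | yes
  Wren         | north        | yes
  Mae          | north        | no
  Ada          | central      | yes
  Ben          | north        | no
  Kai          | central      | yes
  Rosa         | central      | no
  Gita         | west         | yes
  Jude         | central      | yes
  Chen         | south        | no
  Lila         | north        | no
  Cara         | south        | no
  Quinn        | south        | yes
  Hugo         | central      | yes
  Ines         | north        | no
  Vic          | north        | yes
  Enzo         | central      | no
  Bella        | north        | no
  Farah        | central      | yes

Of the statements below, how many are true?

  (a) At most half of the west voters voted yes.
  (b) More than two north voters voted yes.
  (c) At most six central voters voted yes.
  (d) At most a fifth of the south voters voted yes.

3

(a) west: |A| = 5, |A ∩ B| = 2; needs |A ∩ B| ≤ |A ∖ B| — true.
(b) north: |A| = 9, |A ∩ B| = 3; needs |A ∩ B| > 2 — true.
(c) central: |A| = 8, |A ∩ B| = 6; needs |A ∩ B| ≤ 6 — true.
(d) south: |A| = 6, |A ∩ B| = 2; needs |A ∩ B| / |A| ≤ 1/5 — false.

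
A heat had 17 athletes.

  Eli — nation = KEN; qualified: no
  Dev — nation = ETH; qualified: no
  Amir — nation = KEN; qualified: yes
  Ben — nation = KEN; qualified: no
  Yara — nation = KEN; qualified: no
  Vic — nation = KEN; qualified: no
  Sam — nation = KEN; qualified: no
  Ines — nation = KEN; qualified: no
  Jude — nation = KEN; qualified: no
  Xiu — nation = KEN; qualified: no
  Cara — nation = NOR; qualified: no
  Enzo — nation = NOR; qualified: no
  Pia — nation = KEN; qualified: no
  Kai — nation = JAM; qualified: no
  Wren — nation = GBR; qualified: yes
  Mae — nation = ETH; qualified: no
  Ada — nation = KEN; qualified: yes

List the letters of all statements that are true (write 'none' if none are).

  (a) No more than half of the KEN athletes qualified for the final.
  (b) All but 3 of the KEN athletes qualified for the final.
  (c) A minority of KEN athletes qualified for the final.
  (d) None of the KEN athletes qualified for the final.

(a), (c)

|A| = 11, |A ∩ B| = 2, |A ∖ B| = 9.
(a) |A ∩ B| ≤ |A ∖ B|: holds.
(b) |A ∖ B| = 3: fails.
(c) |A ∩ B| < |A ∖ B|: holds.
(d) A ∩ B = ∅ (|A ∩ B| = 0): fails.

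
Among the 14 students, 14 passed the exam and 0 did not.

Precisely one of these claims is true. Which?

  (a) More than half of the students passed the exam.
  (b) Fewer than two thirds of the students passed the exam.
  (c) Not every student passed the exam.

(a)

|A| = 14, |A ∩ B| = 14, |A ∖ B| = 0.
(a) requires |A ∩ B| > |A ∖ B|: true.
(b) requires |A ∩ B| / |A| < 2/3: false.
(c) requires A ⊄ B (|A ∖ B| ≥ 1): false.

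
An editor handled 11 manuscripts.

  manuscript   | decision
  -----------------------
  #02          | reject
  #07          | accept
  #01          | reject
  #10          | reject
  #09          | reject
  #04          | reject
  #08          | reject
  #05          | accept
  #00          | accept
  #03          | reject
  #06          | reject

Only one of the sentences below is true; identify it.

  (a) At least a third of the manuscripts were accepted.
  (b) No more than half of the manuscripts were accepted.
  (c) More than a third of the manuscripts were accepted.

|A| = 11, |A ∩ B| = 3, |A ∖ B| = 8.
(a) requires |A ∩ B| / |A| ≥ 1/3: false.
(b) requires |A ∩ B| ≤ |A ∖ B|: true.
(c) requires |A ∩ B| / |A| > 1/3: false.

(b)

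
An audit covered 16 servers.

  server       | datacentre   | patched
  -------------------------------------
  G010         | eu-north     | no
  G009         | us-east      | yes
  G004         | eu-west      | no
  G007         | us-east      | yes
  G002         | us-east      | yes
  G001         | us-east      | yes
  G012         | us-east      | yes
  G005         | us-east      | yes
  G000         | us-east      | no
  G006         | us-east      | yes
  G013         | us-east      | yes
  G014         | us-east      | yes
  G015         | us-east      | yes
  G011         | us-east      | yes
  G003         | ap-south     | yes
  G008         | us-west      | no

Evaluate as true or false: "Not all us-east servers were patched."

'Not all us-east servers were patched' holds iff A ⊄ B (|A ∖ B| ≥ 1).
A (the restrictor) = {G009, G007, G002, G001, G012, G005, G000, G006, G013, G014, G015, G011}, |A| = 12.
A ∖ B = {G000}, so |A ∖ B| = 1.
So the statement is true.

True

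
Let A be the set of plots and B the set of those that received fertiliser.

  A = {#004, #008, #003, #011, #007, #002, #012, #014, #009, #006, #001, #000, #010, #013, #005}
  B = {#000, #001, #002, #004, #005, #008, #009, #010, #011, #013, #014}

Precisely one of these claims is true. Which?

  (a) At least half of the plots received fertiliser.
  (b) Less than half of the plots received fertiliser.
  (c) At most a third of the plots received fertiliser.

|A| = 15, |A ∩ B| = 11, |A ∖ B| = 4.
(a) requires |A ∩ B| ≥ |A ∖ B|: true.
(b) requires |A ∩ B| < |A ∖ B|: false.
(c) requires |A ∩ B| / |A| ≤ 1/3: false.

(a)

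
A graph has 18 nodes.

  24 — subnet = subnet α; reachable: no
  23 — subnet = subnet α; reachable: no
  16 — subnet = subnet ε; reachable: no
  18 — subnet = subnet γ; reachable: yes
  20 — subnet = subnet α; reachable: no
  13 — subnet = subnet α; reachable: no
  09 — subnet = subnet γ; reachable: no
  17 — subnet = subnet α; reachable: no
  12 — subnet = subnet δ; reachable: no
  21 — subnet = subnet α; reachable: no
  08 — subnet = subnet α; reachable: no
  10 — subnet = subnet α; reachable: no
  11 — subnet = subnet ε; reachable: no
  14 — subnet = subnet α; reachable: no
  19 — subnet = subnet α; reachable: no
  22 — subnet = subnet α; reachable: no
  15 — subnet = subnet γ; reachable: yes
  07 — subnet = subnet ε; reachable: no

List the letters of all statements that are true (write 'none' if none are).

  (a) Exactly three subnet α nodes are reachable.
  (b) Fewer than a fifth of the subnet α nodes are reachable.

|A| = 11, |A ∩ B| = 0, |A ∖ B| = 11.
(a) |A ∩ B| = 3: fails.
(b) |A ∩ B| / |A| < 1/5: holds.

(b)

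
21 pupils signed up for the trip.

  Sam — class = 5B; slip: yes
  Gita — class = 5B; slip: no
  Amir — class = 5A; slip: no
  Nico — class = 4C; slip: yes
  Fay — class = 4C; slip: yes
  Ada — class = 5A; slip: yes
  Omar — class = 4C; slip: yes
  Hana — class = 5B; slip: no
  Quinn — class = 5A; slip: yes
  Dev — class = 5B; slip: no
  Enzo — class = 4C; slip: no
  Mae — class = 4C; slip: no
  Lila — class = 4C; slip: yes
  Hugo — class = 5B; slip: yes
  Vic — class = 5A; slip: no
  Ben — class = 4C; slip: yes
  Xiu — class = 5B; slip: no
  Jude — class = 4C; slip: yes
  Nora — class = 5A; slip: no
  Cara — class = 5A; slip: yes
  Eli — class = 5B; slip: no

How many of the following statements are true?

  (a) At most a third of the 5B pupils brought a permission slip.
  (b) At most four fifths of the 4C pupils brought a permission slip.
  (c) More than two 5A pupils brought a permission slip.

(a) 5B: |A| = 7, |A ∩ B| = 2; needs |A ∩ B| / |A| ≤ 1/3 — true.
(b) 4C: |A| = 8, |A ∩ B| = 6; needs |A ∩ B| / |A| ≤ 4/5 — true.
(c) 5A: |A| = 6, |A ∩ B| = 3; needs |A ∩ B| > 2 — true.

3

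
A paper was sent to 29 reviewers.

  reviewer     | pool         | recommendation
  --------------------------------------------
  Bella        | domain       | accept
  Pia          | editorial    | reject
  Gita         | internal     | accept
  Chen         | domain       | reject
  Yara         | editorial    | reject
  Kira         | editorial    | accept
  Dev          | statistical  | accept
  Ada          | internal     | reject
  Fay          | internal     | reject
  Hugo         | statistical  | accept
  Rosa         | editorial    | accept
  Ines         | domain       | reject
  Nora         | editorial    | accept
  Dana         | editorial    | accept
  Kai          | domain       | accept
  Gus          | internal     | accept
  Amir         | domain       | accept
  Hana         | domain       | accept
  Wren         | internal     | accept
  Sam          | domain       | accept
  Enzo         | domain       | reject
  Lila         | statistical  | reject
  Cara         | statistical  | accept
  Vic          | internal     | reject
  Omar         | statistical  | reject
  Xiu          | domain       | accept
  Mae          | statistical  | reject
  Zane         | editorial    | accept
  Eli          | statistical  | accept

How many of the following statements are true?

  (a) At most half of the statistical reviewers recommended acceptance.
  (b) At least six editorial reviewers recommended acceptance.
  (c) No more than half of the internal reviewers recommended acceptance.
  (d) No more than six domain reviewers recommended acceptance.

2

(a) statistical: |A| = 7, |A ∩ B| = 4; needs |A ∩ B| ≤ |A ∖ B| — false.
(b) editorial: |A| = 7, |A ∩ B| = 5; needs |A ∩ B| ≥ 6 — false.
(c) internal: |A| = 6, |A ∩ B| = 3; needs |A ∩ B| ≤ |A ∖ B| — true.
(d) domain: |A| = 9, |A ∩ B| = 6; needs |A ∩ B| ≤ 6 — true.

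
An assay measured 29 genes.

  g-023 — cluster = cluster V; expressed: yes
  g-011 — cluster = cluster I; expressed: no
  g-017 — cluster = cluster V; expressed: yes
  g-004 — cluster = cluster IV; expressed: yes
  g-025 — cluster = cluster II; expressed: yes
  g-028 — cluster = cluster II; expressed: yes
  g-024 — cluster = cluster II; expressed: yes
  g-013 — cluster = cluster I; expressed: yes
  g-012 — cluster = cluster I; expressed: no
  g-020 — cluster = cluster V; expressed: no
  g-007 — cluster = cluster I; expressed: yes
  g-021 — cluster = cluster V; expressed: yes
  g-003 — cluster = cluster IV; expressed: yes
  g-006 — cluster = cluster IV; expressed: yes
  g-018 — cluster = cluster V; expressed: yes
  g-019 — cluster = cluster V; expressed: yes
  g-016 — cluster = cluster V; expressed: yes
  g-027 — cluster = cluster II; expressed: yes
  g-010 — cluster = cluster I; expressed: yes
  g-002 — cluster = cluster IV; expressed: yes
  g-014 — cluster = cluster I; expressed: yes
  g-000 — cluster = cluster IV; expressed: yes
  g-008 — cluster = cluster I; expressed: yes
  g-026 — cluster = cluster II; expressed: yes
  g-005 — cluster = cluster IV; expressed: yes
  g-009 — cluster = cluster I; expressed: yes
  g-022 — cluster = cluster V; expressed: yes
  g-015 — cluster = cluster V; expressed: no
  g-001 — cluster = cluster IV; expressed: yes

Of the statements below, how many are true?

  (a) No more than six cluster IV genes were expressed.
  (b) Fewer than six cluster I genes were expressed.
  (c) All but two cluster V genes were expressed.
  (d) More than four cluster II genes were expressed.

(a) cluster IV: |A| = 7, |A ∩ B| = 7; needs |A ∩ B| ≤ 6 — false.
(b) cluster I: |A| = 8, |A ∩ B| = 6; needs |A ∩ B| < 6 — false.
(c) cluster V: |A| = 9, |A ∩ B| = 7; needs |A ∖ B| = 2 — true.
(d) cluster II: |A| = 5, |A ∩ B| = 5; needs |A ∩ B| > 4 — true.

2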